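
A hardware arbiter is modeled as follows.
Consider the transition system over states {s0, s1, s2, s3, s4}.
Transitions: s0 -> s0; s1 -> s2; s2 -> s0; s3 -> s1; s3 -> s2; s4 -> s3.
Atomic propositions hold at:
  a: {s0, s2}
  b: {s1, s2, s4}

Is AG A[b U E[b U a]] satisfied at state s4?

E[b U a]: least fixpoint, start Z0 = Sat(a) = {s0, s2}, add states in Sat(b) with some successor in Z. Z1 = {s0, s1, s2}; fixed.
Sat(E[b U a]) = {s0, s1, s2}
A[b U E[b U a]]: least fixpoint, start Z0 = Sat(E[b U a]) = {s0, s1, s2}, add states in Sat(b) with every successor in Z. Already a fixed point.
Sat(A[b U E[b U a]]) = {s0, s1, s2}
AG A[b U E[b U a]]: greatest fixpoint, start Z0 = {s0, s1, s2}, keep only states in Sat with every successor in Z. Already a fixed point.
Sat(AG A[b U E[b U a]]) = {s0, s1, s2}
s4 ∉ Sat(AG A[b U E[b U a]]) = {s0, s1, s2}, so the formula does not hold at s4.

No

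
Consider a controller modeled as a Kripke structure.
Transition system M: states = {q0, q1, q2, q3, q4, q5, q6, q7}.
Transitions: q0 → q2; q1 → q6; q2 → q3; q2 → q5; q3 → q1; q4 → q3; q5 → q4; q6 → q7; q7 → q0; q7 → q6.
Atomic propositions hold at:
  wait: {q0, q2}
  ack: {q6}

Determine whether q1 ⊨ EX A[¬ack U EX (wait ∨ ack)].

No

Sat(¬ack) = {q0, q1, q2, q3, q4, q5, q7}
Sat(wait ∨ ack) = {q0, q2, q6}
Sat(EX (wait ∨ ack)) = {s : some successor in {q0, q2, q6}} = {q0, q1, q7}
A[¬ack U EX (wait ∨ ack)]: least fixpoint, start Z0 = Sat(EX (wait ∨ ack)) = {q0, q1, q7}, add states in Sat(¬ack) with every successor in Z. Z1 = {q0, q1, q3, q7}; Z2 = {q0, q1, q3, q4, q7}; Z3 = {q0, q1, q3, q4, q5, q7}; Z4 = {q0, q1, q2, q3, q4, q5, q7}; fixed.
Sat(A[¬ack U EX (wait ∨ ack)]) = {q0, q1, q2, q3, q4, q5, q7}
Sat(EX A[¬ack U EX (wait ∨ ack)]) = {s : some successor in {q0, q1, q2, q3, q4, q5, q7}} = {q0, q2, q3, q4, q5, q6, q7}
q1 ∉ Sat(EX A[¬ack U EX (wait ∨ ack)]) = {q0, q2, q3, q4, q5, q6, q7}, so the formula does not hold at q1.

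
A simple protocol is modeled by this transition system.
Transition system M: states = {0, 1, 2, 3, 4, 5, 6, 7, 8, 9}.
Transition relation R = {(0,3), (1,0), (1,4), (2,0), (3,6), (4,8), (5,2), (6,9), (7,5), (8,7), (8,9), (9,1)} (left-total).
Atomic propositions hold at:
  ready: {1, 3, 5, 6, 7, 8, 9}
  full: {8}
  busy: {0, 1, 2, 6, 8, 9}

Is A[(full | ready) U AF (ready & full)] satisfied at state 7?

No

Sat(full | ready) = {1, 3, 5, 6, 7, 8, 9}
Sat(ready & full) = {8}
AF (ready & full): least fixpoint, start Z0 = {8}, add states with every successor in Z. Z1 = {4, 8}; fixed.
Sat(AF (ready & full)) = {4, 8}
A[(full | ready) U AF (ready & full)]: least fixpoint, start Z0 = Sat(AF (ready & full)) = {4, 8}, add states in Sat(full | ready) with every successor in Z. Already a fixed point.
Sat(A[(full | ready) U AF (ready & full)]) = {4, 8}
7 ∉ Sat(A[(full | ready) U AF (ready & full)]) = {4, 8}, so the formula does not hold at 7.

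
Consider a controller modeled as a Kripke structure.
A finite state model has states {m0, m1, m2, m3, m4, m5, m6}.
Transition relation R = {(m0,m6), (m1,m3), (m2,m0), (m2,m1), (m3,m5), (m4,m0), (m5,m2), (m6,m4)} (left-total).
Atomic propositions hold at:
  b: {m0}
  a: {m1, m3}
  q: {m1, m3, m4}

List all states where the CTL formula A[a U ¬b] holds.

{m1, m2, m3, m4, m5, m6}

Sat(¬b) = {m1, m2, m3, m4, m5, m6}
A[a U ¬b]: least fixpoint, start Z0 = Sat(¬b) = {m1, m2, m3, m4, m5, m6}, add states in Sat(a) with every successor in Z. Already a fixed point.
Sat(A[a U ¬b]) = {m1, m2, m3, m4, m5, m6}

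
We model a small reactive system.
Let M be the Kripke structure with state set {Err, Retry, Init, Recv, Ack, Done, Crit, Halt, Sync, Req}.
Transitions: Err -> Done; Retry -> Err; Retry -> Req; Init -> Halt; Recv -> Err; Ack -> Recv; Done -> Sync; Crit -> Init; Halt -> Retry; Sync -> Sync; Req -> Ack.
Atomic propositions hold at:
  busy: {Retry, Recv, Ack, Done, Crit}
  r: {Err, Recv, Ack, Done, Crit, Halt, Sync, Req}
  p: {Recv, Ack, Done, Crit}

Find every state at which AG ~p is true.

{Sync}

Sat(~p) = {Err, Retry, Init, Halt, Sync, Req}
AG ~p: greatest fixpoint, start Z0 = {Err, Retry, Init, Halt, Sync, Req}, keep only states in Sat with every successor in Z. Z1 = {Retry, Init, Halt, Sync}; Z2 = {Init, Halt, Sync}; Z3 = {Init, Sync}; Z4 = {Sync}; fixed.
Sat(AG ~p) = {Sync}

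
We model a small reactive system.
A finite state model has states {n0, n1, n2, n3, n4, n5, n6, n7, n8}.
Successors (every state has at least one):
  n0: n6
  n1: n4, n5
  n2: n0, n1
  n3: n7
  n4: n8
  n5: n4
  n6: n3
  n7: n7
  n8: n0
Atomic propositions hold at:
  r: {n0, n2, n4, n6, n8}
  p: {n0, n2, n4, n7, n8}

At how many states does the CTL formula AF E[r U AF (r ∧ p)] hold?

6

Sat(r ∧ p) = {n0, n2, n4, n8}
AF (r ∧ p): least fixpoint, start Z0 = {n0, n2, n4, n8}, add states with every successor in Z. Z1 = {n0, n2, n4, n5, n8}; Z2 = {n0, n1, n2, n4, n5, n8}; fixed.
Sat(AF (r ∧ p)) = {n0, n1, n2, n4, n5, n8}
E[r U AF (r ∧ p)]: least fixpoint, start Z0 = Sat(AF (r ∧ p)) = {n0, n1, n2, n4, n5, n8}, add states in Sat(r) with some successor in Z. Already a fixed point.
Sat(E[r U AF (r ∧ p)]) = {n0, n1, n2, n4, n5, n8}
AF E[r U AF (r ∧ p)]: least fixpoint, start Z0 = {n0, n1, n2, n4, n5, n8}, add states with every successor in Z. Already a fixed point.
Sat(AF E[r U AF (r ∧ p)]) = {n0, n1, n2, n4, n5, n8}
|Sat(AF E[r U AF (r ∧ p)])| = |{n0, n1, n2, n4, n5, n8}| = 6.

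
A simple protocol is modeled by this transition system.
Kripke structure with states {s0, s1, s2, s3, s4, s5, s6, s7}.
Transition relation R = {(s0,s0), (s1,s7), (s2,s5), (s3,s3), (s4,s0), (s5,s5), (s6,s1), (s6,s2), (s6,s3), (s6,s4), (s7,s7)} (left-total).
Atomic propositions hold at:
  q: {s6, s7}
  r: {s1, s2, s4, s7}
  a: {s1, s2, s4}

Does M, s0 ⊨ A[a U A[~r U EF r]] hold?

Sat(~r) = {s0, s3, s5, s6}
EF r: least fixpoint, start Z0 = {s1, s2, s4, s7}, add states with some successor in Z. Z1 = {s1, s2, s4, s6, s7}; fixed.
Sat(EF r) = {s1, s2, s4, s6, s7}
A[~r U EF r]: least fixpoint, start Z0 = Sat(EF r) = {s1, s2, s4, s6, s7}, add states in Sat(~r) with every successor in Z. Already a fixed point.
Sat(A[~r U EF r]) = {s1, s2, s4, s6, s7}
A[a U A[~r U EF r]]: least fixpoint, start Z0 = Sat(A[~r U EF r]) = {s1, s2, s4, s6, s7}, add states in Sat(a) with every successor in Z. Already a fixed point.
Sat(A[a U A[~r U EF r]]) = {s1, s2, s4, s6, s7}
s0 ∉ Sat(A[a U A[~r U EF r]]) = {s1, s2, s4, s6, s7}, so the formula does not hold at s0.

No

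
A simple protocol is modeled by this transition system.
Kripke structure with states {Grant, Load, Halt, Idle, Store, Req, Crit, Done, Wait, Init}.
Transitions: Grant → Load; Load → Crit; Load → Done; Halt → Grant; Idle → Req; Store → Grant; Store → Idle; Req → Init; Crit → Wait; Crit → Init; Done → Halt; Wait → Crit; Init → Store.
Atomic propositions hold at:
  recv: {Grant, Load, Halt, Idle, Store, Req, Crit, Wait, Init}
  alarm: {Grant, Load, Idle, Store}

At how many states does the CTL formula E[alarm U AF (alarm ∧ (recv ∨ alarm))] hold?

8

Sat(recv ∨ alarm) = {Grant, Load, Halt, Idle, Store, Req, Crit, Wait, Init}
Sat(alarm ∧ (recv ∨ alarm)) = {Grant, Load, Idle, Store}
AF (alarm ∧ (recv ∨ alarm)): least fixpoint, start Z0 = {Grant, Load, Idle, Store}, add states with every successor in Z. Z1 = {Grant, Load, Halt, Idle, Store, Init}; Z2 = {Grant, Load, Halt, Idle, Store, Req, Done, Init}; fixed.
Sat(AF (alarm ∧ (recv ∨ alarm))) = {Grant, Load, Halt, Idle, Store, Req, Done, Init}
E[alarm U AF (alarm ∧ (recv ∨ alarm))]: least fixpoint, start Z0 = Sat(AF (alarm ∧ (recv ∨ alarm))) = {Grant, Load, Halt, Idle, Store, Req, Done, Init}, add states in Sat(alarm) with some successor in Z. Already a fixed point.
Sat(E[alarm U AF (alarm ∧ (recv ∨ alarm))]) = {Grant, Load, Halt, Idle, Store, Req, Done, Init}
|Sat(E[alarm U AF (alarm ∧ (recv ∨ alarm))])| = |{Grant, Load, Halt, Idle, Store, Req, Done, Init}| = 8.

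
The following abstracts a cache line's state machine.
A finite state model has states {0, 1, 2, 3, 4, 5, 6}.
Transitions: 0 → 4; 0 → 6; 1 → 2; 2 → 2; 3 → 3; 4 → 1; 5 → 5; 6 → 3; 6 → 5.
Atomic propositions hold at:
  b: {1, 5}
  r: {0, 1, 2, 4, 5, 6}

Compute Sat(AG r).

AG r: greatest fixpoint, start Z0 = {0, 1, 2, 4, 5, 6}, keep only states in Sat with every successor in Z. Z1 = {0, 1, 2, 4, 5}; Z2 = {1, 2, 4, 5}; fixed.
Sat(AG r) = {1, 2, 4, 5}

{1, 2, 4, 5}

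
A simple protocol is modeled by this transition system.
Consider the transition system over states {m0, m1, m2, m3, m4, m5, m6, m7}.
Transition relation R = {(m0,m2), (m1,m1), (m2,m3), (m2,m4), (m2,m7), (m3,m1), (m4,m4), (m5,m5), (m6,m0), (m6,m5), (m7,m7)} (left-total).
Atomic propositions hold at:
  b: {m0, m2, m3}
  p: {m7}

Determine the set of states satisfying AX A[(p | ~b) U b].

Sat(~b) = {m1, m4, m5, m6, m7}
Sat(p | ~b) = {m1, m4, m5, m6, m7}
A[(p | ~b) U b]: least fixpoint, start Z0 = Sat(b) = {m0, m2, m3}, add states in Sat(p | ~b) with every successor in Z. Already a fixed point.
Sat(A[(p | ~b) U b]) = {m0, m2, m3}
Sat(AX A[(p | ~b) U b]) = {s : every successor in {m0, m2, m3}} = {m0}

{m0}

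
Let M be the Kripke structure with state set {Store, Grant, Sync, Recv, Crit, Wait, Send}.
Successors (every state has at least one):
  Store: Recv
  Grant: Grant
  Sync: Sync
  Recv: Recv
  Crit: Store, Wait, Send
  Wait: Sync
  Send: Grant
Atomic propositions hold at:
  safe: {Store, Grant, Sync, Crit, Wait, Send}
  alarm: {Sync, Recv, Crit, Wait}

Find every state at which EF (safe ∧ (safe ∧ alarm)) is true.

Sat(safe ∧ alarm) = {Sync, Crit, Wait}
Sat(safe ∧ (safe ∧ alarm)) = {Sync, Crit, Wait}
EF (safe ∧ (safe ∧ alarm)): least fixpoint, start Z0 = {Sync, Crit, Wait}, add states with some successor in Z. Already a fixed point.
Sat(EF (safe ∧ (safe ∧ alarm))) = {Sync, Crit, Wait}

{Sync, Crit, Wait}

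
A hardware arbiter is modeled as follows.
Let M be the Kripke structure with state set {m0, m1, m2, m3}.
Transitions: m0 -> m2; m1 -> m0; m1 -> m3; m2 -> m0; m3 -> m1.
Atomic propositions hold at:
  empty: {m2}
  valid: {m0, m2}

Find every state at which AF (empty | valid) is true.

Sat(empty | valid) = {m0, m2}
AF (empty | valid): least fixpoint, start Z0 = {m0, m2}, add states with every successor in Z. Already a fixed point.
Sat(AF (empty | valid)) = {m0, m2}

{m0, m2}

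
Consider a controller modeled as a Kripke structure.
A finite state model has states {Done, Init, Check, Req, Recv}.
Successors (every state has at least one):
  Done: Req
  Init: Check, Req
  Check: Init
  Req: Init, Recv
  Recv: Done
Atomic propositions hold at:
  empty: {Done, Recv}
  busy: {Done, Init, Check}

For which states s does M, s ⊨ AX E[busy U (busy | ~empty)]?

Sat(~empty) = {Init, Check, Req}
Sat(busy | ~empty) = {Done, Init, Check, Req}
E[busy U (busy | ~empty)]: least fixpoint, start Z0 = Sat((busy | ~empty)) = {Done, Init, Check, Req}, add states in Sat(busy) with some successor in Z. Already a fixed point.
Sat(E[busy U (busy | ~empty)]) = {Done, Init, Check, Req}
Sat(AX E[busy U (busy | ~empty)]) = {s : every successor in {Done, Init, Check, Req}} = {Done, Init, Check, Recv}

{Done, Init, Check, Recv}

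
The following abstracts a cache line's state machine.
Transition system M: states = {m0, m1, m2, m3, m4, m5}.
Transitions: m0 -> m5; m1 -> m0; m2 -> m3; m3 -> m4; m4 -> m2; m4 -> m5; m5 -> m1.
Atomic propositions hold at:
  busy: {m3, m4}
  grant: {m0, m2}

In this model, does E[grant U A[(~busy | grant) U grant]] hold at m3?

Sat(~busy) = {m0, m1, m2, m5}
Sat(~busy | grant) = {m0, m1, m2, m5}
A[(~busy | grant) U grant]: least fixpoint, start Z0 = Sat(grant) = {m0, m2}, add states in Sat(~busy | grant) with every successor in Z. Z1 = {m0, m1, m2}; Z2 = {m0, m1, m2, m5}; fixed.
Sat(A[(~busy | grant) U grant]) = {m0, m1, m2, m5}
E[grant U A[(~busy | grant) U grant]]: least fixpoint, start Z0 = Sat(A[(~busy | grant) U grant]) = {m0, m1, m2, m5}, add states in Sat(grant) with some successor in Z. Already a fixed point.
Sat(E[grant U A[(~busy | grant) U grant]]) = {m0, m1, m2, m5}
m3 ∉ Sat(E[grant U A[(~busy | grant) U grant]]) = {m0, m1, m2, m5}, so the formula does not hold at m3.

No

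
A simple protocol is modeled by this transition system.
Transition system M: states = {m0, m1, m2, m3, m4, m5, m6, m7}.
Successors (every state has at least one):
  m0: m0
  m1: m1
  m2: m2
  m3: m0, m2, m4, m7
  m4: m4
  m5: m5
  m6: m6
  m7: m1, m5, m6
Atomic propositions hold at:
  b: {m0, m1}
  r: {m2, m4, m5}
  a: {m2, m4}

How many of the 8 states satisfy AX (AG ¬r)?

3

Sat(¬r) = {m0, m1, m3, m6, m7}
AG ¬r: greatest fixpoint, start Z0 = {m0, m1, m3, m6, m7}, keep only states in Sat with every successor in Z. Z1 = {m0, m1, m6}; fixed.
Sat(AG ¬r) = {m0, m1, m6}
Sat(AX (AG ¬r)) = {s : every successor in {m0, m1, m6}} = {m0, m1, m6}
|Sat(AX (AG ¬r))| = |{m0, m1, m6}| = 3.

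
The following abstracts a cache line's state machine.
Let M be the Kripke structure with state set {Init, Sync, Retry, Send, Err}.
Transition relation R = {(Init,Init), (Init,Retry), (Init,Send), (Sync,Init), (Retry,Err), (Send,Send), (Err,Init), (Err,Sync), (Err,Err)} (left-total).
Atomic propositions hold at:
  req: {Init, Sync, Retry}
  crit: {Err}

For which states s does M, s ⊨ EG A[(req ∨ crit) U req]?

{Init, Sync}

Sat(req ∨ crit) = {Init, Sync, Retry, Err}
A[(req ∨ crit) U req]: least fixpoint, start Z0 = Sat(req) = {Init, Sync, Retry}, add states in Sat(req ∨ crit) with every successor in Z. Already a fixed point.
Sat(A[(req ∨ crit) U req]) = {Init, Sync, Retry}
EG A[(req ∨ crit) U req]: greatest fixpoint, start Z0 = {Init, Sync, Retry}, keep only states in Sat with some successor in Z. Z1 = {Init, Sync}; fixed.
Sat(EG A[(req ∨ crit) U req]) = {Init, Sync}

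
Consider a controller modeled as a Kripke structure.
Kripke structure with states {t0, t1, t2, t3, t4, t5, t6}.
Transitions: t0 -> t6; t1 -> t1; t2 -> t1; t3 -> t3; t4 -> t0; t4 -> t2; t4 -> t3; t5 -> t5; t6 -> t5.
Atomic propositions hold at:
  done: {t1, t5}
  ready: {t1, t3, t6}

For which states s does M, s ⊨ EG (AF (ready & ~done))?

{t3}

Sat(~done) = {t0, t2, t3, t4, t6}
Sat(ready & ~done) = {t3, t6}
AF (ready & ~done): least fixpoint, start Z0 = {t3, t6}, add states with every successor in Z. Z1 = {t0, t3, t6}; fixed.
Sat(AF (ready & ~done)) = {t0, t3, t6}
EG (AF (ready & ~done)): greatest fixpoint, start Z0 = {t0, t3, t6}, keep only states in Sat with some successor in Z. Z1 = {t0, t3}; Z2 = {t3}; fixed.
Sat(EG (AF (ready & ~done))) = {t3}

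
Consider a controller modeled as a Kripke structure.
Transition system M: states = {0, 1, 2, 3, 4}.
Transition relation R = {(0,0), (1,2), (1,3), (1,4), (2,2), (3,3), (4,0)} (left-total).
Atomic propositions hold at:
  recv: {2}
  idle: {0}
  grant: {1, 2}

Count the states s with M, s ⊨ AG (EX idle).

2

Sat(EX idle) = {s : some successor in {0}} = {0, 4}
AG (EX idle): greatest fixpoint, start Z0 = {0, 4}, keep only states in Sat with every successor in Z. Already a fixed point.
Sat(AG (EX idle)) = {0, 4}
|Sat(AG (EX idle))| = |{0, 4}| = 2.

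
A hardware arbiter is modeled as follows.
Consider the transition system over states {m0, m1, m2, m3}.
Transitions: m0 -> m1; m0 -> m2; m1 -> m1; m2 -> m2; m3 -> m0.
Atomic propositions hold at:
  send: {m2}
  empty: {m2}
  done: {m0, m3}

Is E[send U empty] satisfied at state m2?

E[send U empty]: least fixpoint, start Z0 = Sat(empty) = {m2}, add states in Sat(send) with some successor in Z. Already a fixed point.
Sat(E[send U empty]) = {m2}
m2 ∈ Sat(E[send U empty]) = {m2}, so the formula holds at m2.

Yes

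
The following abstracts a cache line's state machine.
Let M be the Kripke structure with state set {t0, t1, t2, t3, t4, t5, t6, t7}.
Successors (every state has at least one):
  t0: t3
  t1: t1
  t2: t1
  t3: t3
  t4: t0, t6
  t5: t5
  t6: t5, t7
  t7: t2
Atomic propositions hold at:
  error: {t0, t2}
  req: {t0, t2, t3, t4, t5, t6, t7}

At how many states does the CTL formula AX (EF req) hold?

6

EF req: least fixpoint, start Z0 = {t0, t2, t3, t4, t5, t6, t7}, add states with some successor in Z. Already a fixed point.
Sat(EF req) = {t0, t2, t3, t4, t5, t6, t7}
Sat(AX (EF req)) = {s : every successor in {t0, t2, t3, t4, t5, t6, t7}} = {t0, t3, t4, t5, t6, t7}
|Sat(AX (EF req))| = |{t0, t3, t4, t5, t6, t7}| = 6.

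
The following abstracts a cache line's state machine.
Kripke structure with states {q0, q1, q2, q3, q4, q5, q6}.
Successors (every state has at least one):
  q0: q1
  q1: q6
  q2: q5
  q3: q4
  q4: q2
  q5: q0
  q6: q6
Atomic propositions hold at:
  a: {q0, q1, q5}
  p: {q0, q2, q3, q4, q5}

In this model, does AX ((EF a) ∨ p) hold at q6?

EF a: least fixpoint, start Z0 = {q0, q1, q5}, add states with some successor in Z. Z1 = {q0, q1, q2, q5}; Z2 = {q0, q1, q2, q4, q5}; Z3 = {q0, q1, q2, q3, q4, q5}; fixed.
Sat(EF a) = {q0, q1, q2, q3, q4, q5}
Sat((EF a) ∨ p) = {q0, q1, q2, q3, q4, q5}
Sat(AX ((EF a) ∨ p)) = {s : every successor in {q0, q1, q2, q3, q4, q5}} = {q0, q2, q3, q4, q5}
q6 ∉ Sat(AX ((EF a) ∨ p)) = {q0, q2, q3, q4, q5}, so the formula does not hold at q6.

No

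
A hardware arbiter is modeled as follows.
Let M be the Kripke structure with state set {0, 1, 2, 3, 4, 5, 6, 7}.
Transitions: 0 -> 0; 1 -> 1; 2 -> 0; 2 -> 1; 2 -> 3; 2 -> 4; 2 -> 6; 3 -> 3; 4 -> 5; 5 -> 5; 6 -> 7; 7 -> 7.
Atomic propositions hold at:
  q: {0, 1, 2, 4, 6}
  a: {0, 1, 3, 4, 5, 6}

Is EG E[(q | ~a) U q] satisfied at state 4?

Sat(~a) = {2, 7}
Sat(q | ~a) = {0, 1, 2, 4, 6, 7}
E[(q | ~a) U q]: least fixpoint, start Z0 = Sat(q) = {0, 1, 2, 4, 6}, add states in Sat(q | ~a) with some successor in Z. Already a fixed point.
Sat(E[(q | ~a) U q]) = {0, 1, 2, 4, 6}
EG E[(q | ~a) U q]: greatest fixpoint, start Z0 = {0, 1, 2, 4, 6}, keep only states in Sat with some successor in Z. Z1 = {0, 1, 2}; fixed.
Sat(EG E[(q | ~a) U q]) = {0, 1, 2}
4 ∉ Sat(EG E[(q | ~a) U q]) = {0, 1, 2}, so the formula does not hold at 4.

No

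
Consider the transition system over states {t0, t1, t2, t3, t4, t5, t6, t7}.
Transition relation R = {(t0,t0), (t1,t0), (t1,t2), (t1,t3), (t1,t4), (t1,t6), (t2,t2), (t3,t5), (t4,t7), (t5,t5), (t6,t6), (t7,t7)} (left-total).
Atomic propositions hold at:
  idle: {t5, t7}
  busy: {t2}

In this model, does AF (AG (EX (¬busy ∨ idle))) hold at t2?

No

Sat(¬busy) = {t0, t1, t3, t4, t5, t6, t7}
Sat(¬busy ∨ idle) = {t0, t1, t3, t4, t5, t6, t7}
Sat(EX (¬busy ∨ idle)) = {s : some successor in {t0, t1, t3, t4, t5, t6, t7}} = {t0, t1, t3, t4, t5, t6, t7}
AG (EX (¬busy ∨ idle)): greatest fixpoint, start Z0 = {t0, t1, t3, t4, t5, t6, t7}, keep only states in Sat with every successor in Z. Z1 = {t0, t3, t4, t5, t6, t7}; fixed.
Sat(AG (EX (¬busy ∨ idle))) = {t0, t3, t4, t5, t6, t7}
AF (AG (EX (¬busy ∨ idle))): least fixpoint, start Z0 = {t0, t3, t4, t5, t6, t7}, add states with every successor in Z. Already a fixed point.
Sat(AF (AG (EX (¬busy ∨ idle)))) = {t0, t3, t4, t5, t6, t7}
t2 ∉ Sat(AF (AG (EX (¬busy ∨ idle)))) = {t0, t3, t4, t5, t6, t7}, so the formula does not hold at t2.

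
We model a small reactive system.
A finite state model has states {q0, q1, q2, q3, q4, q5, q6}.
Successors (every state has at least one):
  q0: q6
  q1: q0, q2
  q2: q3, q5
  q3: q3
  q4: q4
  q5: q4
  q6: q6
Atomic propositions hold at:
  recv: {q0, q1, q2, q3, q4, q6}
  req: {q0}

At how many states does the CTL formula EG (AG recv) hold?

AG recv: greatest fixpoint, start Z0 = {q0, q1, q2, q3, q4, q6}, keep only states in Sat with every successor in Z. Z1 = {q0, q1, q3, q4, q6}; Z2 = {q0, q3, q4, q6}; fixed.
Sat(AG recv) = {q0, q3, q4, q6}
EG (AG recv): greatest fixpoint, start Z0 = {q0, q3, q4, q6}, keep only states in Sat with some successor in Z. Already a fixed point.
Sat(EG (AG recv)) = {q0, q3, q4, q6}
|Sat(EG (AG recv))| = |{q0, q3, q4, q6}| = 4.

4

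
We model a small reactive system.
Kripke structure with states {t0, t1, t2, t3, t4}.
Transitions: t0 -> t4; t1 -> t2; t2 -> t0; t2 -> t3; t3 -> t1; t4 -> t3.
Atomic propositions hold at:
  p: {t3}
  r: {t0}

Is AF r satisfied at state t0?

AF r: least fixpoint, start Z0 = {t0}, add states with every successor in Z. Already a fixed point.
Sat(AF r) = {t0}
t0 ∈ Sat(AF r) = {t0}, so the formula holds at t0.

Yes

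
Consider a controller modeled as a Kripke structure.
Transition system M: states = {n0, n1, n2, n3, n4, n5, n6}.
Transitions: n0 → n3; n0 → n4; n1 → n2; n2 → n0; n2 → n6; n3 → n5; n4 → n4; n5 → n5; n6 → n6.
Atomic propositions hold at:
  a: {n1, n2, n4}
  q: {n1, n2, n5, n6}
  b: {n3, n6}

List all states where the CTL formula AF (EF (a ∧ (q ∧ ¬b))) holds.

{n1, n2}

Sat(¬b) = {n0, n1, n2, n4, n5}
Sat(q ∧ ¬b) = {n1, n2, n5}
Sat(a ∧ (q ∧ ¬b)) = {n1, n2}
EF (a ∧ (q ∧ ¬b)): least fixpoint, start Z0 = {n1, n2}, add states with some successor in Z. Already a fixed point.
Sat(EF (a ∧ (q ∧ ¬b))) = {n1, n2}
AF (EF (a ∧ (q ∧ ¬b))): least fixpoint, start Z0 = {n1, n2}, add states with every successor in Z. Already a fixed point.
Sat(AF (EF (a ∧ (q ∧ ¬b)))) = {n1, n2}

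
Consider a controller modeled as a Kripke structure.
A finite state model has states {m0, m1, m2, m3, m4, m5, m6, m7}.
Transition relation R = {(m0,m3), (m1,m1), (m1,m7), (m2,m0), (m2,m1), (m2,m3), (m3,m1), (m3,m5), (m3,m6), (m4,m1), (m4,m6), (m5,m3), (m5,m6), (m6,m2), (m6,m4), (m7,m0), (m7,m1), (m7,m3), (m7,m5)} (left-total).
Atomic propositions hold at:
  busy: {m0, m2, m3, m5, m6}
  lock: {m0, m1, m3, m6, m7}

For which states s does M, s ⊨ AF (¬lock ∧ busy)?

Sat(¬lock) = {m2, m4, m5}
Sat(¬lock ∧ busy) = {m2, m5}
AF (¬lock ∧ busy): least fixpoint, start Z0 = {m2, m5}, add states with every successor in Z. Already a fixed point.
Sat(AF (¬lock ∧ busy)) = {m2, m5}

{m2, m5}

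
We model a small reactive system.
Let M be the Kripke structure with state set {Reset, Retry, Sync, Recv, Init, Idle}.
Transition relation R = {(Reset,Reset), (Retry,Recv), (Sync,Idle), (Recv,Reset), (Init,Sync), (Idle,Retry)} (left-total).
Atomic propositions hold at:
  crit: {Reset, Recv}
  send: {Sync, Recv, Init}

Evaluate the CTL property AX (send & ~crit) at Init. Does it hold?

Yes

Sat(~crit) = {Retry, Sync, Init, Idle}
Sat(send & ~crit) = {Sync, Init}
Sat(AX (send & ~crit)) = {s : every successor in {Sync, Init}} = {Init}
Init ∈ Sat(AX (send & ~crit)) = {Init}, so the formula holds at Init.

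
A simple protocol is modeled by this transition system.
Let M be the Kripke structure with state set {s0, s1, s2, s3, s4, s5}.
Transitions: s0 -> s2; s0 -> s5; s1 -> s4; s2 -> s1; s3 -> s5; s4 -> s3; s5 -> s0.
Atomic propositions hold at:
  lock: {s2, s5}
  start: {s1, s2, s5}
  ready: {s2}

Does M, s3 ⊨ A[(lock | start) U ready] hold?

No

Sat(lock | start) = {s1, s2, s5}
A[(lock | start) U ready]: least fixpoint, start Z0 = Sat(ready) = {s2}, add states in Sat(lock | start) with every successor in Z. Already a fixed point.
Sat(A[(lock | start) U ready]) = {s2}
s3 ∉ Sat(A[(lock | start) U ready]) = {s2}, so the formula does not hold at s3.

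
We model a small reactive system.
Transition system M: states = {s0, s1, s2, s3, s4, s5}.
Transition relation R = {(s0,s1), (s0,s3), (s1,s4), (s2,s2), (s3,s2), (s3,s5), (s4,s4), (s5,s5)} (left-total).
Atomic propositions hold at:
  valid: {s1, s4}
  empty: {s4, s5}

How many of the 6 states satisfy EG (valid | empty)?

3

Sat(valid | empty) = {s1, s4, s5}
EG (valid | empty): greatest fixpoint, start Z0 = {s1, s4, s5}, keep only states in Sat with some successor in Z. Already a fixed point.
Sat(EG (valid | empty)) = {s1, s4, s5}
|Sat(EG (valid | empty))| = |{s1, s4, s5}| = 3.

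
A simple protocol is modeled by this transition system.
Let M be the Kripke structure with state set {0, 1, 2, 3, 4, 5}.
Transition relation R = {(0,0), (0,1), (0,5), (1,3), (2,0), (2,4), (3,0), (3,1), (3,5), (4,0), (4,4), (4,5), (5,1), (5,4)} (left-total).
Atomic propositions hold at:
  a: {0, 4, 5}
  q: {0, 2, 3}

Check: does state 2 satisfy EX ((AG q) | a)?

AG q: greatest fixpoint, start Z0 = {0, 2, 3}, keep only states in Sat with every successor in Z. Z1 = ∅; fixed.
Sat(AG q) = ∅
Sat((AG q) | a) = {0, 4, 5}
Sat(EX ((AG q) | a)) = {s : some successor in {0, 4, 5}} = {0, 2, 3, 4, 5}
2 ∈ Sat(EX ((AG q) | a)) = {0, 2, 3, 4, 5}, so the formula holds at 2.

Yes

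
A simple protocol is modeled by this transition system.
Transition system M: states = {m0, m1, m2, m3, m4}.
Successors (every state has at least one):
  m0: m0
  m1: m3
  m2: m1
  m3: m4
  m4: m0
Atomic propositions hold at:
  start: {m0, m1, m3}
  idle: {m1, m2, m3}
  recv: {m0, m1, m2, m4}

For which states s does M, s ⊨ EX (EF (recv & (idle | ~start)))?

{m1, m2, m3}

Sat(~start) = {m2, m4}
Sat(idle | ~start) = {m1, m2, m3, m4}
Sat(recv & (idle | ~start)) = {m1, m2, m4}
EF (recv & (idle | ~start)): least fixpoint, start Z0 = {m1, m2, m4}, add states with some successor in Z. Z1 = {m1, m2, m3, m4}; fixed.
Sat(EF (recv & (idle | ~start))) = {m1, m2, m3, m4}
Sat(EX (EF (recv & (idle | ~start)))) = {s : some successor in {m1, m2, m3, m4}} = {m1, m2, m3}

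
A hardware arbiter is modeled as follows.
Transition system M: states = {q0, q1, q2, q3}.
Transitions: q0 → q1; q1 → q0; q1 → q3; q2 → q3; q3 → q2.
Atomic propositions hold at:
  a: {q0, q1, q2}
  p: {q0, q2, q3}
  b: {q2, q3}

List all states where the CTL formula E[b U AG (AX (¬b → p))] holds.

Sat(¬b) = {q0, q1}
Sat(¬b → p) = {q0, q2, q3}
Sat(AX (¬b → p)) = {s : every successor in {q0, q2, q3}} = {q1, q2, q3}
AG (AX (¬b → p)): greatest fixpoint, start Z0 = {q1, q2, q3}, keep only states in Sat with every successor in Z. Z1 = {q2, q3}; fixed.
Sat(AG (AX (¬b → p))) = {q2, q3}
E[b U AG (AX (¬b → p))]: least fixpoint, start Z0 = Sat(AG (AX (¬b → p))) = {q2, q3}, add states in Sat(b) with some successor in Z. Already a fixed point.
Sat(E[b U AG (AX (¬b → p))]) = {q2, q3}

{q2, q3}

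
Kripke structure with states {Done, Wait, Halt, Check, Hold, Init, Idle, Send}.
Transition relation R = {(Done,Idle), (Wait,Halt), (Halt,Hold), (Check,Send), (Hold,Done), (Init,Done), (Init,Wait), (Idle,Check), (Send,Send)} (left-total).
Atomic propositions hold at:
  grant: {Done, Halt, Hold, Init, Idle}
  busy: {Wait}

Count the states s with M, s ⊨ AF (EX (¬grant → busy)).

5

Sat(¬grant) = {Wait, Check, Send}
Sat(¬grant → busy) = {Done, Wait, Halt, Hold, Init, Idle}
Sat(EX (¬grant → busy)) = {s : some successor in {Done, Wait, Halt, Hold, Init, Idle}} = {Done, Wait, Halt, Hold, Init}
AF (EX (¬grant → busy)): least fixpoint, start Z0 = {Done, Wait, Halt, Hold, Init}, add states with every successor in Z. Already a fixed point.
Sat(AF (EX (¬grant → busy))) = {Done, Wait, Halt, Hold, Init}
|Sat(AF (EX (¬grant → busy)))| = |{Done, Wait, Halt, Hold, Init}| = 5.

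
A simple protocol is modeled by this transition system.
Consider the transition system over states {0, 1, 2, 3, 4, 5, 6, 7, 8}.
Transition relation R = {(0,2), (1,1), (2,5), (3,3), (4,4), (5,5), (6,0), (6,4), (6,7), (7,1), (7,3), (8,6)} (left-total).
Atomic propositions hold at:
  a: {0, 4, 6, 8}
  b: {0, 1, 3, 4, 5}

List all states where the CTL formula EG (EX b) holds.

{1, 2, 3, 4, 5, 6, 7}

Sat(EX b) = {s : some successor in {0, 1, 3, 4, 5}} = {1, 2, 3, 4, 5, 6, 7}
EG (EX b): greatest fixpoint, start Z0 = {1, 2, 3, 4, 5, 6, 7}, keep only states in Sat with some successor in Z. Already a fixed point.
Sat(EG (EX b)) = {1, 2, 3, 4, 5, 6, 7}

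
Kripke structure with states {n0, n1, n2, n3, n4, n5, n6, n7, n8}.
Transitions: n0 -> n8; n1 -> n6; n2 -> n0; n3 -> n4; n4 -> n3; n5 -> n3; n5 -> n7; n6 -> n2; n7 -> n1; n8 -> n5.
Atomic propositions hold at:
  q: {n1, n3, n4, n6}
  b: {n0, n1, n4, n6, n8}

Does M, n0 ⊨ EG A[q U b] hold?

No

A[q U b]: least fixpoint, start Z0 = Sat(b) = {n0, n1, n4, n6, n8}, add states in Sat(q) with every successor in Z. Z1 = {n0, n1, n3, n4, n6, n8}; fixed.
Sat(A[q U b]) = {n0, n1, n3, n4, n6, n8}
EG A[q U b]: greatest fixpoint, start Z0 = {n0, n1, n3, n4, n6, n8}, keep only states in Sat with some successor in Z. Z1 = {n0, n1, n3, n4}; Z2 = {n3, n4}; fixed.
Sat(EG A[q U b]) = {n3, n4}
n0 ∉ Sat(EG A[q U b]) = {n3, n4}, so the formula does not hold at n0.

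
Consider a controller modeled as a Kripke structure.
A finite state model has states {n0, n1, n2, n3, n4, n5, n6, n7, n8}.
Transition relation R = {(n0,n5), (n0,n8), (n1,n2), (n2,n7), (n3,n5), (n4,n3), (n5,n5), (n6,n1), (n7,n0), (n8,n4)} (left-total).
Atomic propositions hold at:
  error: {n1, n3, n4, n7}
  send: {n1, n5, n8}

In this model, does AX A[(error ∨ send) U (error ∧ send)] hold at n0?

No

Sat(error ∨ send) = {n1, n3, n4, n5, n7, n8}
Sat(error ∧ send) = {n1}
A[(error ∨ send) U (error ∧ send)]: least fixpoint, start Z0 = Sat((error ∧ send)) = {n1}, add states in Sat(error ∨ send) with every successor in Z. Already a fixed point.
Sat(A[(error ∨ send) U (error ∧ send)]) = {n1}
Sat(AX A[(error ∨ send) U (error ∧ send)]) = {s : every successor in {n1}} = {n6}
n0 ∉ Sat(AX A[(error ∨ send) U (error ∧ send)]) = {n6}, so the formula does not hold at n0.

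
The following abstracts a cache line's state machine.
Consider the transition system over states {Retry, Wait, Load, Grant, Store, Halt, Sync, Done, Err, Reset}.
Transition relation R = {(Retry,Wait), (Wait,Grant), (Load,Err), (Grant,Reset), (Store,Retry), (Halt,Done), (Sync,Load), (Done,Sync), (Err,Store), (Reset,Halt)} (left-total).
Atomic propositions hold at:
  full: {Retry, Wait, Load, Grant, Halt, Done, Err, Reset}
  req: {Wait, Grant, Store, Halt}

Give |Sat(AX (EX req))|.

Sat(EX req) = {s : some successor in {Wait, Grant, Store, Halt}} = {Retry, Wait, Err, Reset}
Sat(AX (EX req)) = {s : every successor in {Retry, Wait, Err, Reset}} = {Retry, Load, Grant, Store}
|Sat(AX (EX req))| = |{Retry, Load, Grant, Store}| = 4.

4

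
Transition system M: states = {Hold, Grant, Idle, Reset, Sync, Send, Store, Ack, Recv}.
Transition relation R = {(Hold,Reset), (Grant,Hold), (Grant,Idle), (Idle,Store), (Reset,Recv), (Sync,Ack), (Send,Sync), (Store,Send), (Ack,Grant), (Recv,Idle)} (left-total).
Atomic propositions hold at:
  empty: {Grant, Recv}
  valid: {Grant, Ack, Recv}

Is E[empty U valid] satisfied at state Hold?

No

E[empty U valid]: least fixpoint, start Z0 = Sat(valid) = {Grant, Ack, Recv}, add states in Sat(empty) with some successor in Z. Already a fixed point.
Sat(E[empty U valid]) = {Grant, Ack, Recv}
Hold ∉ Sat(E[empty U valid]) = {Grant, Ack, Recv}, so the formula does not hold at Hold.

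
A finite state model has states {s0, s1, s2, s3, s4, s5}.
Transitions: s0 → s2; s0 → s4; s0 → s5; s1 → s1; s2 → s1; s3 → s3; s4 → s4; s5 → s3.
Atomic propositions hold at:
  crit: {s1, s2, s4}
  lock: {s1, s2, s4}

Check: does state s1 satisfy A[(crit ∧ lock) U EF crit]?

Yes

Sat(crit ∧ lock) = {s1, s2, s4}
EF crit: least fixpoint, start Z0 = {s1, s2, s4}, add states with some successor in Z. Z1 = {s0, s1, s2, s4}; fixed.
Sat(EF crit) = {s0, s1, s2, s4}
A[(crit ∧ lock) U EF crit]: least fixpoint, start Z0 = Sat(EF crit) = {s0, s1, s2, s4}, add states in Sat(crit ∧ lock) with every successor in Z. Already a fixed point.
Sat(A[(crit ∧ lock) U EF crit]) = {s0, s1, s2, s4}
s1 ∈ Sat(A[(crit ∧ lock) U EF crit]) = {s0, s1, s2, s4}, so the formula holds at s1.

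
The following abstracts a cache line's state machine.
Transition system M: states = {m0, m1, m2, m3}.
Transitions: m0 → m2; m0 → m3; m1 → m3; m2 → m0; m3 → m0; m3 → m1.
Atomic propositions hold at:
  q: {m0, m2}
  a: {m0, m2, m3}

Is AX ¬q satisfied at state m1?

Sat(¬q) = {m1, m3}
Sat(AX ¬q) = {s : every successor in {m1, m3}} = {m1}
m1 ∈ Sat(AX ¬q) = {m1}, so the formula holds at m1.

Yes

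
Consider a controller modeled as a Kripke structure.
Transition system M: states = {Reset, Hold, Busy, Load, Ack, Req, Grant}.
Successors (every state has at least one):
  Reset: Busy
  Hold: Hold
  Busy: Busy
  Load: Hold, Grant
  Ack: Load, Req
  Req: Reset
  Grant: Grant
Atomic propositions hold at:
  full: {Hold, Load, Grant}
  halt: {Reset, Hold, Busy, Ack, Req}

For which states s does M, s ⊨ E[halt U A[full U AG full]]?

{Hold, Load, Ack, Grant}

AG full: greatest fixpoint, start Z0 = {Hold, Load, Grant}, keep only states in Sat with every successor in Z. Already a fixed point.
Sat(AG full) = {Hold, Load, Grant}
A[full U AG full]: least fixpoint, start Z0 = Sat(AG full) = {Hold, Load, Grant}, add states in Sat(full) with every successor in Z. Already a fixed point.
Sat(A[full U AG full]) = {Hold, Load, Grant}
E[halt U A[full U AG full]]: least fixpoint, start Z0 = Sat(A[full U AG full]) = {Hold, Load, Grant}, add states in Sat(halt) with some successor in Z. Z1 = {Hold, Load, Ack, Grant}; fixed.
Sat(E[halt U A[full U AG full]]) = {Hold, Load, Ack, Grant}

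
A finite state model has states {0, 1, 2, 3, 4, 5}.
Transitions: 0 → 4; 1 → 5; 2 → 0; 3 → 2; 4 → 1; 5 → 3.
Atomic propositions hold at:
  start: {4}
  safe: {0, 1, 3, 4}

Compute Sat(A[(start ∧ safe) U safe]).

{0, 1, 3, 4}

Sat(start ∧ safe) = {4}
A[(start ∧ safe) U safe]: least fixpoint, start Z0 = Sat(safe) = {0, 1, 3, 4}, add states in Sat(start ∧ safe) with every successor in Z. Already a fixed point.
Sat(A[(start ∧ safe) U safe]) = {0, 1, 3, 4}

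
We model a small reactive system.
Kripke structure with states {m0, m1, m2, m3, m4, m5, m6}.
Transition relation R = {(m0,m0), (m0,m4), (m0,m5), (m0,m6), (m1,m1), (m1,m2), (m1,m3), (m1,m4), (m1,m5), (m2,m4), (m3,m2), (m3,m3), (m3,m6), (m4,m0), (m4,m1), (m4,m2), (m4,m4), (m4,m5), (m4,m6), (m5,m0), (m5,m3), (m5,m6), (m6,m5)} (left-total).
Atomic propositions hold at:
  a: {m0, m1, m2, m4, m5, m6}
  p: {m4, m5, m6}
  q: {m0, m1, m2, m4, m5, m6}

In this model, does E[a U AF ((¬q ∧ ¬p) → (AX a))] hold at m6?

Yes

Sat(¬q) = {m3}
Sat(¬p) = {m0, m1, m2, m3}
Sat(¬q ∧ ¬p) = {m3}
Sat(AX a) = {s : every successor in {m0, m1, m2, m4, m5, m6}} = {m0, m2, m4, m6}
Sat((¬q ∧ ¬p) → (AX a)) = {m0, m1, m2, m4, m5, m6}
AF ((¬q ∧ ¬p) → (AX a)): least fixpoint, start Z0 = {m0, m1, m2, m4, m5, m6}, add states with every successor in Z. Already a fixed point.
Sat(AF ((¬q ∧ ¬p) → (AX a))) = {m0, m1, m2, m4, m5, m6}
E[a U AF ((¬q ∧ ¬p) → (AX a))]: least fixpoint, start Z0 = Sat(AF ((¬q ∧ ¬p) → (AX a))) = {m0, m1, m2, m4, m5, m6}, add states in Sat(a) with some successor in Z. Already a fixed point.
Sat(E[a U AF ((¬q ∧ ¬p) → (AX a))]) = {m0, m1, m2, m4, m5, m6}
m6 ∈ Sat(E[a U AF ((¬q ∧ ¬p) → (AX a))]) = {m0, m1, m2, m4, m5, m6}, so the formula holds at m6.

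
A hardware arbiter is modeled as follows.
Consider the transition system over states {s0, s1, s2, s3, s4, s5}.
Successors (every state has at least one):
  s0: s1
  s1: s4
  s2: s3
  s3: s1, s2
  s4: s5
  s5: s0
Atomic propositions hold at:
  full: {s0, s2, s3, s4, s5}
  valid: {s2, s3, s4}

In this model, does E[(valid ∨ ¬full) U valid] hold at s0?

Sat(¬full) = {s1}
Sat(valid ∨ ¬full) = {s1, s2, s3, s4}
E[(valid ∨ ¬full) U valid]: least fixpoint, start Z0 = Sat(valid) = {s2, s3, s4}, add states in Sat(valid ∨ ¬full) with some successor in Z. Z1 = {s1, s2, s3, s4}; fixed.
Sat(E[(valid ∨ ¬full) U valid]) = {s1, s2, s3, s4}
s0 ∉ Sat(E[(valid ∨ ¬full) U valid]) = {s1, s2, s3, s4}, so the formula does not hold at s0.

No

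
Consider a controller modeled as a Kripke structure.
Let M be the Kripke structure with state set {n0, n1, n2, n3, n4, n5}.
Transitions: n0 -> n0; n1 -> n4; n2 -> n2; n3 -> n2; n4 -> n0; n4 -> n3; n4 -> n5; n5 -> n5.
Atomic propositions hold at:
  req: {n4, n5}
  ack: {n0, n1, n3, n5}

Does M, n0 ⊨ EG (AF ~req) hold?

Sat(~req) = {n0, n1, n2, n3}
AF ~req: least fixpoint, start Z0 = {n0, n1, n2, n3}, add states with every successor in Z. Already a fixed point.
Sat(AF ~req) = {n0, n1, n2, n3}
EG (AF ~req): greatest fixpoint, start Z0 = {n0, n1, n2, n3}, keep only states in Sat with some successor in Z. Z1 = {n0, n2, n3}; fixed.
Sat(EG (AF ~req)) = {n0, n2, n3}
n0 ∈ Sat(EG (AF ~req)) = {n0, n2, n3}, so the formula holds at n0.

Yes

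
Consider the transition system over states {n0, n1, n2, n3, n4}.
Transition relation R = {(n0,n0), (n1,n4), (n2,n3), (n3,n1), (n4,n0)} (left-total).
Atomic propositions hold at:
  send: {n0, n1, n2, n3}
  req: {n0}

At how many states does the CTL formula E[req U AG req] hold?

AG req: greatest fixpoint, start Z0 = {n0}, keep only states in Sat with every successor in Z. Already a fixed point.
Sat(AG req) = {n0}
E[req U AG req]: least fixpoint, start Z0 = Sat(AG req) = {n0}, add states in Sat(req) with some successor in Z. Already a fixed point.
Sat(E[req U AG req]) = {n0}
|Sat(E[req U AG req])| = |{n0}| = 1.

1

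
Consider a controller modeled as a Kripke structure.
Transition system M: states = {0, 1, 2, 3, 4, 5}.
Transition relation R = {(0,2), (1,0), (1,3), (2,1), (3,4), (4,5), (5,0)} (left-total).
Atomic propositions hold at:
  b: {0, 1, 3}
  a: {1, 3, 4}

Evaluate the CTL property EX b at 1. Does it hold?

Sat(EX b) = {s : some successor in {0, 1, 3}} = {1, 2, 5}
1 ∈ Sat(EX b) = {1, 2, 5}, so the formula holds at 1.

Yes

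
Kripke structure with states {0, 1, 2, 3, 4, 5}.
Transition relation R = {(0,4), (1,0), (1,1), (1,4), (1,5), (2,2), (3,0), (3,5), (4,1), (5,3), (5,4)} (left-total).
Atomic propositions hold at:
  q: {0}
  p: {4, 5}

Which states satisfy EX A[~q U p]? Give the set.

{0, 1, 3, 5}

Sat(~q) = {1, 2, 3, 4, 5}
A[~q U p]: least fixpoint, start Z0 = Sat(p) = {4, 5}, add states in Sat(~q) with every successor in Z. Already a fixed point.
Sat(A[~q U p]) = {4, 5}
Sat(EX A[~q U p]) = {s : some successor in {4, 5}} = {0, 1, 3, 5}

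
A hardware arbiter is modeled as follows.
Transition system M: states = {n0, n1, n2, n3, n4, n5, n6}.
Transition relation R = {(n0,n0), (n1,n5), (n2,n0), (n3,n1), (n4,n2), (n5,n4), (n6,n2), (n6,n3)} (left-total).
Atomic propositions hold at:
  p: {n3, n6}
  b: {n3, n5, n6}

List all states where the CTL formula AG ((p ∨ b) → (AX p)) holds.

Sat(p ∨ b) = {n3, n5, n6}
Sat(AX p) = {s : every successor in {n3, n6}} = ∅
Sat((p ∨ b) → (AX p)) = {n0, n1, n2, n4}
AG ((p ∨ b) → (AX p)): greatest fixpoint, start Z0 = {n0, n1, n2, n4}, keep only states in Sat with every successor in Z. Z1 = {n0, n2, n4}; fixed.
Sat(AG ((p ∨ b) → (AX p))) = {n0, n2, n4}

{n0, n2, n4}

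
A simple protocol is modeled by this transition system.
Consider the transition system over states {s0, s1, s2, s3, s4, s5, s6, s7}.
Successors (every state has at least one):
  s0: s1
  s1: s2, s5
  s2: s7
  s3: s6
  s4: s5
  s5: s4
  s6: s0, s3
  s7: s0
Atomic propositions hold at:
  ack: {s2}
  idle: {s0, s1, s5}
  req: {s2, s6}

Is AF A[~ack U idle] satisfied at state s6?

Sat(~ack) = {s0, s1, s3, s4, s5, s6, s7}
A[~ack U idle]: least fixpoint, start Z0 = Sat(idle) = {s0, s1, s5}, add states in Sat(~ack) with every successor in Z. Z1 = {s0, s1, s4, s5, s7}; fixed.
Sat(A[~ack U idle]) = {s0, s1, s4, s5, s7}
AF A[~ack U idle]: least fixpoint, start Z0 = {s0, s1, s4, s5, s7}, add states with every successor in Z. Z1 = {s0, s1, s2, s4, s5, s7}; fixed.
Sat(AF A[~ack U idle]) = {s0, s1, s2, s4, s5, s7}
s6 ∉ Sat(AF A[~ack U idle]) = {s0, s1, s2, s4, s5, s7}, so the formula does not hold at s6.

No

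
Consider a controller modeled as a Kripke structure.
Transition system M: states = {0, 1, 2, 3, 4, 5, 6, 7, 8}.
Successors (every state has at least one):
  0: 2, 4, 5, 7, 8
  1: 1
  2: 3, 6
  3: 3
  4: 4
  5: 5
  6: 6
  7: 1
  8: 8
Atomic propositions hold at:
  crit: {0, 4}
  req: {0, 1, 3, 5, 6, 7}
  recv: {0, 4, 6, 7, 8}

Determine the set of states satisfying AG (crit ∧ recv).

{4}

Sat(crit ∧ recv) = {0, 4}
AG (crit ∧ recv): greatest fixpoint, start Z0 = {0, 4}, keep only states in Sat with every successor in Z. Z1 = {4}; fixed.
Sat(AG (crit ∧ recv)) = {4}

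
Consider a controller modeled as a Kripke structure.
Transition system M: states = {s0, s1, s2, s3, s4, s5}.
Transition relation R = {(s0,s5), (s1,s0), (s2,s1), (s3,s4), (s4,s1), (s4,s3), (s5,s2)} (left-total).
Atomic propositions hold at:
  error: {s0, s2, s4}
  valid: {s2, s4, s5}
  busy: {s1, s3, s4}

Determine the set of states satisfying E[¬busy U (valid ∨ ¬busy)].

Sat(¬busy) = {s0, s2, s5}
Sat(valid ∨ ¬busy) = {s0, s2, s4, s5}
E[¬busy U (valid ∨ ¬busy)]: least fixpoint, start Z0 = Sat((valid ∨ ¬busy)) = {s0, s2, s4, s5}, add states in Sat(¬busy) with some successor in Z. Already a fixed point.
Sat(E[¬busy U (valid ∨ ¬busy)]) = {s0, s2, s4, s5}

{s0, s2, s4, s5}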